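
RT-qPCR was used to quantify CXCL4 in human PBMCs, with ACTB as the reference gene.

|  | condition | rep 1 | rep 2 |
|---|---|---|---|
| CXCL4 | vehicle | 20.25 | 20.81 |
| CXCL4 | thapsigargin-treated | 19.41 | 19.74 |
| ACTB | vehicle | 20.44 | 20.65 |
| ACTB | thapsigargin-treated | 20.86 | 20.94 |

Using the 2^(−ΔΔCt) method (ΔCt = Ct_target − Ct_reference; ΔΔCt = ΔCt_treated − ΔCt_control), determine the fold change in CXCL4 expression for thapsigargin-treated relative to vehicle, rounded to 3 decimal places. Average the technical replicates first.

Mean Ct: CXCL4 vehicle 20.530; CXCL4 thapsigargin-treated 19.575; ACTB vehicle 20.545; ACTB thapsigargin-treated 20.900
ΔCt(vehicle) = 20.530 − 20.545 = -0.015
ΔCt(thapsigargin-treated) = 19.575 − 20.900 = -1.325
ΔΔCt = -1.325 − (-0.015) = -1.310
Fold change = 2^(−(-1.310)) = 2^1.310 = 2.4794

2.479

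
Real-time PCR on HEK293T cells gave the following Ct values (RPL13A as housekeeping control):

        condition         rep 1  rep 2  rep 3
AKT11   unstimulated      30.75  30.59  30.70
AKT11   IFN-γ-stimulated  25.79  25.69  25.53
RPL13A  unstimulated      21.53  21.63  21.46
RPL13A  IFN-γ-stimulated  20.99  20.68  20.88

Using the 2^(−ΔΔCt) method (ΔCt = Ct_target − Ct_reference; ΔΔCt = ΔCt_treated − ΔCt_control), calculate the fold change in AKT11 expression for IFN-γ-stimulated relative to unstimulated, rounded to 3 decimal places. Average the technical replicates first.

19.973

Mean Ct: AKT11 unstimulated 30.680; AKT11 IFN-γ-stimulated 25.670; RPL13A unstimulated 21.540; RPL13A IFN-γ-stimulated 20.850
ΔCt(unstimulated) = 30.680 − 21.540 = 9.140
ΔCt(IFN-γ-stimulated) = 25.670 − 20.850 = 4.820
ΔΔCt = 4.820 − 9.140 = -4.320
Fold change = 2^(−(-4.320)) = 2^4.320 = 19.9733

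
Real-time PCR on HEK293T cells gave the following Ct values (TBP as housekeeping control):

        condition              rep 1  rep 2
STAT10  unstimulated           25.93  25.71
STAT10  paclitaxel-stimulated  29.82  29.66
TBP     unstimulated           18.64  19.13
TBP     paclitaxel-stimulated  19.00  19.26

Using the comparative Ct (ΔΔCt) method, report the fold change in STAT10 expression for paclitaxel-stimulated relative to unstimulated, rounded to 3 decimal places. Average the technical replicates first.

Mean Ct: STAT10 unstimulated 25.820; STAT10 paclitaxel-stimulated 29.740; TBP unstimulated 18.885; TBP paclitaxel-stimulated 19.130
ΔCt(unstimulated) = 25.820 − 18.885 = 6.935
ΔCt(paclitaxel-stimulated) = 29.740 − 19.130 = 10.610
ΔΔCt = 10.610 − 6.935 = 3.675
Fold change = 2^(−3.675) = 0.0783

0.078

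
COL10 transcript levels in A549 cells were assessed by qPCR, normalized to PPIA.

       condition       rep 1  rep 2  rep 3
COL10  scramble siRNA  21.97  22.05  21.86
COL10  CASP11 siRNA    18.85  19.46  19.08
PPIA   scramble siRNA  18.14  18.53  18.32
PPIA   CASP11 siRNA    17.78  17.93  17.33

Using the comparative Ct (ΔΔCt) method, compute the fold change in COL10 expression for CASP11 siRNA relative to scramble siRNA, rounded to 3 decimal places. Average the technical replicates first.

4.532

Mean Ct: COL10 scramble siRNA 21.960; COL10 CASP11 siRNA 19.130; PPIA scramble siRNA 18.330; PPIA CASP11 siRNA 17.680
ΔCt(scramble siRNA) = 21.960 − 18.330 = 3.630
ΔCt(CASP11 siRNA) = 19.130 − 17.680 = 1.450
ΔΔCt = 1.450 − 3.630 = -2.180
Fold change = 2^(−(-2.180)) = 2^2.180 = 4.5315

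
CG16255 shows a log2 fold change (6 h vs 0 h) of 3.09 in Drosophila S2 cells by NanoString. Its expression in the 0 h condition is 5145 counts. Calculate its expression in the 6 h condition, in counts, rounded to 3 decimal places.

43809.477

Fold change = 2^(3.09) = 8.5150
6 h expression = 5145 × 8.5150 = 43809.477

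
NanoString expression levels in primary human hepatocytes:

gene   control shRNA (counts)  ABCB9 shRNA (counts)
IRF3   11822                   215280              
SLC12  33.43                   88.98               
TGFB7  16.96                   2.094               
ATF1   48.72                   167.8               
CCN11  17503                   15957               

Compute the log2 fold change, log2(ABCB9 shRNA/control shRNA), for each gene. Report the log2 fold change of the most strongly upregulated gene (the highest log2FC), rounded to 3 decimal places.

4.187

log2(215280/11822) = 4.187  (IRF3)
log2(88.98/33.43) = 1.412  (SLC12)
log2(2.094/16.96) = -3.018  (TGFB7)
log2(167.8/48.72) = 1.784  (ATF1)
log2(15957/17503) = -0.133  (CCN11)
IRF3 is most strongly upregulated.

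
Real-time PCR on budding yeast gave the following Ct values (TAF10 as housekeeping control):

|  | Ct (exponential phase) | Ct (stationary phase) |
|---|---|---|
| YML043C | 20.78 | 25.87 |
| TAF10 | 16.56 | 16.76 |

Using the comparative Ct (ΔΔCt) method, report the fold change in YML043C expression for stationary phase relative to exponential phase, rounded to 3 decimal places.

ΔCt(exponential phase) = 20.780 − 16.560 = 4.220
ΔCt(stationary phase) = 25.870 − 16.760 = 9.110
ΔΔCt = 9.110 − 4.220 = 4.890
Fold change = 2^(−4.890) = 0.0337

0.034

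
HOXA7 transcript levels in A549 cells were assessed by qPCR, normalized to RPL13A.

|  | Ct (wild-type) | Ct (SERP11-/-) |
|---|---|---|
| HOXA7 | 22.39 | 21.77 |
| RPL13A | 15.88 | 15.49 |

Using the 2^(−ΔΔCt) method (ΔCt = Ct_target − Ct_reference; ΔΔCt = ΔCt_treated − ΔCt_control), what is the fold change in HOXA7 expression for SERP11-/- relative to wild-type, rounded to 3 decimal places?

ΔCt(wild-type) = 22.390 − 15.880 = 6.510
ΔCt(SERP11-/-) = 21.770 − 15.490 = 6.280
ΔΔCt = 6.280 − 6.510 = -0.230
Fold change = 2^(−(-0.230)) = 2^0.230 = 1.1728

1.173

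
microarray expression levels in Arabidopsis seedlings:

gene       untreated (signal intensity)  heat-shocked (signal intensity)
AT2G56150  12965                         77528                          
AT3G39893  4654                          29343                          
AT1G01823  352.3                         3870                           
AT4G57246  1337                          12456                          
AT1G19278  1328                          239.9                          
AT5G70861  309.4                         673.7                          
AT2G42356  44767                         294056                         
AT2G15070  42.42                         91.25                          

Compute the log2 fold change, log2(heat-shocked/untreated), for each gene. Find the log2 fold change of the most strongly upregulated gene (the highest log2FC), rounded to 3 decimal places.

log2(77528/12965) = 2.580  (AT2G56150)
log2(29343/4654) = 2.656  (AT3G39893)
log2(3870/352.3) = 3.457  (AT1G01823)
log2(12456/1337) = 3.220  (AT4G57246)
log2(239.9/1328) = -2.469  (AT1G19278)
log2(673.7/309.4) = 1.123  (AT5G70861)
log2(294056/44767) = 2.716  (AT2G42356)
log2(91.25/42.42) = 1.105  (AT2G15070)
AT1G01823 is most strongly upregulated.

3.457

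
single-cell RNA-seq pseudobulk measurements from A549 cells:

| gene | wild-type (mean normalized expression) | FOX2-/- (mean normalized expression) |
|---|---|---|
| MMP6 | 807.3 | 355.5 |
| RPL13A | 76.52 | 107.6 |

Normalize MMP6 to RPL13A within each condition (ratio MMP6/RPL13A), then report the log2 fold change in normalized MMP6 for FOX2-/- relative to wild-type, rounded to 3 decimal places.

-1.675

MMP6/RPL13A (wild-type) = 807.3 / 76.52 = 10.55
MMP6/RPL13A (FOX2-/-) = 355.5 / 107.6 = 3.3039
Fold change = 3.3039 / 10.55 = 0.3132
log2(0.3132) = -1.6750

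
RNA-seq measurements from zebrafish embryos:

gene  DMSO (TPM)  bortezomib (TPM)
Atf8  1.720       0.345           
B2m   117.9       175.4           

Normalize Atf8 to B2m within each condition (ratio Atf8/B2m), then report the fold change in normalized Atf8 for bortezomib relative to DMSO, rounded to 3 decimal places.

Atf8/B2m (DMSO) = 1.720 / 117.9 = 0.014589
Atf8/B2m (bortezomib) = 0.345 / 175.4 = 0.0019669
Fold change = 0.0019669 / 0.014589 = 0.1348

0.135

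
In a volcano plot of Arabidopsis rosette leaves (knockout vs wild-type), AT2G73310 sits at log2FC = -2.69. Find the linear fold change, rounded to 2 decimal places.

0.15

Fold change = 2^(-2.69) = 0.155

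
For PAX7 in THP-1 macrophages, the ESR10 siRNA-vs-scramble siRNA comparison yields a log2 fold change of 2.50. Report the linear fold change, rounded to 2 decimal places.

5.66

Fold change = 2^(2.50) = 5.657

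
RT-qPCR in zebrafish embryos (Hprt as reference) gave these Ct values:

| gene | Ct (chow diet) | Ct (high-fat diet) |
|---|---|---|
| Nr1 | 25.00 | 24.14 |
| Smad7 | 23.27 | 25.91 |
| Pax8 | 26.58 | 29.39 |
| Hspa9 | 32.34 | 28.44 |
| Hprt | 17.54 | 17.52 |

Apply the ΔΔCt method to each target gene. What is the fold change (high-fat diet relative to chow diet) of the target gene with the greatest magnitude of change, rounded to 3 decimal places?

Nr1: ΔΔCt = (24.14−17.52) − (25.00−17.54) = 6.62 − 7.46 = -0.84; fold change = 2^0.84 = 1.790
Smad7: ΔΔCt = (25.91−17.52) − (23.27−17.54) = 8.39 − 5.73 = 2.66; fold change = 2^-2.66 = 0.158
Pax8: ΔΔCt = (29.39−17.52) − (26.58−17.54) = 11.87 − 9.04 = 2.83; fold change = 2^-2.83 = 0.141
Hspa9: ΔΔCt = (28.44−17.52) − (32.34−17.54) = 10.92 − 14.80 = -3.88; fold change = 2^3.88 = 14.723
Hspa9 has the largest |ΔΔCt| = 3.88.

14.723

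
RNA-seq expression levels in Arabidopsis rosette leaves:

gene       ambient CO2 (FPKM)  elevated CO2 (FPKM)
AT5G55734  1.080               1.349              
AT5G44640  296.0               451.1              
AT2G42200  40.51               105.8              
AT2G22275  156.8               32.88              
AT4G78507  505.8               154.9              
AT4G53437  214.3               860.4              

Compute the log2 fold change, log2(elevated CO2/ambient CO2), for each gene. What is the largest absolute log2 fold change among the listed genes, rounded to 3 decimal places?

2.254

log2(1.349/1.080) = 0.321  (AT5G55734)
log2(451.1/296.0) = 0.608  (AT5G44640)
log2(105.8/40.51) = 1.385  (AT2G42200)
log2(32.88/156.8) = -2.254  (AT2G22275)
log2(154.9/505.8) = -1.707  (AT4G78507)
log2(860.4/214.3) = 2.005  (AT4G53437)
The largest magnitude belongs to AT2G22275.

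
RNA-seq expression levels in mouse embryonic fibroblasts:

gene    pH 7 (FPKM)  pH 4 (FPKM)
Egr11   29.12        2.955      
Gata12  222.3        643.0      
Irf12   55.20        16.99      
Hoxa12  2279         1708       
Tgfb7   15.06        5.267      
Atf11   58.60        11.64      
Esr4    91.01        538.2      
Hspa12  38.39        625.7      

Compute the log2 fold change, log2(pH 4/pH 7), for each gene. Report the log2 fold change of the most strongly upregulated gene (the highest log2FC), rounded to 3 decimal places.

4.027

log2(2.955/29.12) = -3.301  (Egr11)
log2(643.0/222.3) = 1.532  (Gata12)
log2(16.99/55.20) = -1.700  (Irf12)
log2(1708/2279) = -0.416  (Hoxa12)
log2(5.267/15.06) = -1.516  (Tgfb7)
log2(11.64/58.60) = -2.332  (Atf11)
log2(538.2/91.01) = 2.564  (Esr4)
log2(625.7/38.39) = 4.027  (Hspa12)
Hspa12 is most strongly upregulated.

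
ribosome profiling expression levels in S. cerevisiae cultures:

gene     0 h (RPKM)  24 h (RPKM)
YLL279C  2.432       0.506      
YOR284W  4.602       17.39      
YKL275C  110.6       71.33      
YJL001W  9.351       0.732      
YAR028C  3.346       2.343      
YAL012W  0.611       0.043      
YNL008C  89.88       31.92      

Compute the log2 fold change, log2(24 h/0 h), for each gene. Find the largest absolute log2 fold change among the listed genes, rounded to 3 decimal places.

log2(0.506/2.432) = -2.265  (YLL279C)
log2(17.39/4.602) = 1.918  (YOR284W)
log2(71.33/110.6) = -0.633  (YKL275C)
log2(0.732/9.351) = -3.675  (YJL001W)
log2(2.343/3.346) = -0.514  (YAR028C)
log2(0.043/0.611) = -3.829  (YAL012W)
log2(31.92/89.88) = -1.494  (YNL008C)
The largest magnitude belongs to YAL012W.

3.829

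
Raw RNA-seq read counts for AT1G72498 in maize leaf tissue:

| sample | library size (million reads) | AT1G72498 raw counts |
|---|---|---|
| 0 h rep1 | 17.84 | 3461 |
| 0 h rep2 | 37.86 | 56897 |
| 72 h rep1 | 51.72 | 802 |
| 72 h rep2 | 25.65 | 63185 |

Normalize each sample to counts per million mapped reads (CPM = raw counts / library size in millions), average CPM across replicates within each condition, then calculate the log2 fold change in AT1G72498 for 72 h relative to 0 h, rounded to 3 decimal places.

CPM(0 h rep1) = 3461 / 17.84 = 194.0022
CPM(0 h rep2) = 56897 / 37.86 = 1502.8262
CPM(72 h rep1) = 802 / 51.72 = 15.5066
CPM(72 h rep2) = 63185 / 25.65 = 2463.3528
mean CPM(0 h) = 848.4142; mean CPM(72 h) = 1239.4297
Fold change = 1239.4297 / 848.4142 = 1.46088
log2(1.46088) = 0.5468

0.547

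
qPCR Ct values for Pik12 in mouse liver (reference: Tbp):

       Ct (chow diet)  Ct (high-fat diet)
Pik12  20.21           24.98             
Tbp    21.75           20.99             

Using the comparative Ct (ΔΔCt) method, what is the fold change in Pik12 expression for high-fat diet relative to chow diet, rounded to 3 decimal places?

ΔCt(chow diet) = 20.210 − 21.750 = -1.540
ΔCt(high-fat diet) = 24.980 − 20.990 = 3.990
ΔΔCt = 3.990 − (-1.540) = 5.530
Fold change = 2^(−5.530) = 0.0216

0.022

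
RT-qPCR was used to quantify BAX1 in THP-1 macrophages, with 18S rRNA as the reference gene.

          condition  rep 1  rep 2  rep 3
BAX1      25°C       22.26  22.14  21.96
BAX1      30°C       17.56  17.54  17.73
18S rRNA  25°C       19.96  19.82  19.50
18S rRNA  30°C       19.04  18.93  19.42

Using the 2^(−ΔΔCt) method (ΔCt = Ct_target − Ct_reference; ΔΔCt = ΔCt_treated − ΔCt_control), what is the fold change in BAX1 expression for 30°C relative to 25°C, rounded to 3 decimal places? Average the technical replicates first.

14.723

Mean Ct: BAX1 25°C 22.120; BAX1 30°C 17.610; 18S rRNA 25°C 19.760; 18S rRNA 30°C 19.130
ΔCt(25°C) = 22.120 − 19.760 = 2.360
ΔCt(30°C) = 17.610 − 19.130 = -1.520
ΔΔCt = -1.520 − 2.360 = -3.880
Fold change = 2^(−(-3.880)) = 2^3.880 = 14.7230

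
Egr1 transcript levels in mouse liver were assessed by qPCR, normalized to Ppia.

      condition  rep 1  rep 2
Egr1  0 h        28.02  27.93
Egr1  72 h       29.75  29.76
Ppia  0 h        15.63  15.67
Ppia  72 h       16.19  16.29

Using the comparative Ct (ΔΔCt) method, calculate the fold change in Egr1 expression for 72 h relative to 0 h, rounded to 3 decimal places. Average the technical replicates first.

0.438

Mean Ct: Egr1 0 h 27.975; Egr1 72 h 29.755; Ppia 0 h 15.650; Ppia 72 h 16.240
ΔCt(0 h) = 27.975 − 15.650 = 12.325
ΔCt(72 h) = 29.755 − 16.240 = 13.515
ΔΔCt = 13.515 − 12.325 = 1.190
Fold change = 2^(−1.190) = 0.4383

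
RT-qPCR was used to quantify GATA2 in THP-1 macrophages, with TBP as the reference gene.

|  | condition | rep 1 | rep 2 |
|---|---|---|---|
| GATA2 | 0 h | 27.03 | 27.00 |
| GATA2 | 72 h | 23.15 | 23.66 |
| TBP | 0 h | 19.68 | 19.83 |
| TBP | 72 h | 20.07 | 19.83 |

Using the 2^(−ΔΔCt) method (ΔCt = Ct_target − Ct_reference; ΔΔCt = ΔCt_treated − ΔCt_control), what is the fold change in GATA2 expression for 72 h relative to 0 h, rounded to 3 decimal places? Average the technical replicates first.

Mean Ct: GATA2 0 h 27.015; GATA2 72 h 23.405; TBP 0 h 19.755; TBP 72 h 19.950
ΔCt(0 h) = 27.015 − 19.755 = 7.260
ΔCt(72 h) = 23.405 − 19.950 = 3.455
ΔΔCt = 3.455 − 7.260 = -3.805
Fold change = 2^(−(-3.805)) = 2^3.805 = 13.9772

13.977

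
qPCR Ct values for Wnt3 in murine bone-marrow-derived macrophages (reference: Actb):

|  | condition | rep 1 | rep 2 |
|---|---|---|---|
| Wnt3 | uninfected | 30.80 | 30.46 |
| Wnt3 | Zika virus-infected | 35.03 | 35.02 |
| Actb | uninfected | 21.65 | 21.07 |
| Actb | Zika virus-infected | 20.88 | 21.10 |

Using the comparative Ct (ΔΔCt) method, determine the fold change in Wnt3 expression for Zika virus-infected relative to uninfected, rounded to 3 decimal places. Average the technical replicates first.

0.037

Mean Ct: Wnt3 uninfected 30.630; Wnt3 Zika virus-infected 35.025; Actb uninfected 21.360; Actb Zika virus-infected 20.990
ΔCt(uninfected) = 30.630 − 21.360 = 9.270
ΔCt(Zika virus-infected) = 35.025 − 20.990 = 14.035
ΔΔCt = 14.035 − 9.270 = 4.765
Fold change = 2^(−4.765) = 0.0368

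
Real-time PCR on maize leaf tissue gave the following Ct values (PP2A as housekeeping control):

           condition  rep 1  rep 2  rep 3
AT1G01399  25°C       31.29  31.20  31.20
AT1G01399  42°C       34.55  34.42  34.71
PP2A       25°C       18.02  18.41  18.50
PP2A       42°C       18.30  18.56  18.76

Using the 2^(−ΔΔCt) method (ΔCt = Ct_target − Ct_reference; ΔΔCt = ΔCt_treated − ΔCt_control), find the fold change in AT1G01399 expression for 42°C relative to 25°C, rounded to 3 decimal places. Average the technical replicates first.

Mean Ct: AT1G01399 25°C 31.230; AT1G01399 42°C 34.560; PP2A 25°C 18.310; PP2A 42°C 18.540
ΔCt(25°C) = 31.230 − 18.310 = 12.920
ΔCt(42°C) = 34.560 − 18.540 = 16.020
ΔΔCt = 16.020 − 12.920 = 3.100
Fold change = 2^(−3.100) = 0.1166

0.117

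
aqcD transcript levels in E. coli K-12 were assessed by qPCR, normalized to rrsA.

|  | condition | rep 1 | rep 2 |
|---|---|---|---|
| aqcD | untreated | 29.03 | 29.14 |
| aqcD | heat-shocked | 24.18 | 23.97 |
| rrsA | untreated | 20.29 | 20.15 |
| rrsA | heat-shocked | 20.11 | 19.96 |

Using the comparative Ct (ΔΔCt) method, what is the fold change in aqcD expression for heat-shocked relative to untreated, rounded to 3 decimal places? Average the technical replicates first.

Mean Ct: aqcD untreated 29.085; aqcD heat-shocked 24.075; rrsA untreated 20.220; rrsA heat-shocked 20.035
ΔCt(untreated) = 29.085 − 20.220 = 8.865
ΔCt(heat-shocked) = 24.075 − 20.035 = 4.040
ΔΔCt = 4.040 − 8.865 = -4.825
Fold change = 2^(−(-4.825)) = 2^4.825 = 28.3446

28.345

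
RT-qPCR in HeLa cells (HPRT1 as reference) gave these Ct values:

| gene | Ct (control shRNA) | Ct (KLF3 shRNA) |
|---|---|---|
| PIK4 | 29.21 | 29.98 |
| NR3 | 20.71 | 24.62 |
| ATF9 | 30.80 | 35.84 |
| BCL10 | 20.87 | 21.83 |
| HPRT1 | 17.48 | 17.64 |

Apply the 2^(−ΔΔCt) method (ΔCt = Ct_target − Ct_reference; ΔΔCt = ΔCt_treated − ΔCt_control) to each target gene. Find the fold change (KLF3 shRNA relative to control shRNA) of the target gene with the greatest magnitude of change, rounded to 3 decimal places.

0.034

PIK4: ΔΔCt = (29.98−17.64) − (29.21−17.48) = 12.34 − 11.73 = 0.61; fold change = 2^-0.61 = 0.655
NR3: ΔΔCt = (24.62−17.64) − (20.71−17.48) = 6.98 − 3.23 = 3.75; fold change = 2^-3.75 = 0.074
ATF9: ΔΔCt = (35.84−17.64) − (30.80−17.48) = 18.20 − 13.32 = 4.88; fold change = 2^-4.88 = 0.034
BCL10: ΔΔCt = (21.83−17.64) − (20.87−17.48) = 4.19 − 3.39 = 0.80; fold change = 2^-0.80 = 0.574
ATF9 has the largest |ΔΔCt| = 4.88.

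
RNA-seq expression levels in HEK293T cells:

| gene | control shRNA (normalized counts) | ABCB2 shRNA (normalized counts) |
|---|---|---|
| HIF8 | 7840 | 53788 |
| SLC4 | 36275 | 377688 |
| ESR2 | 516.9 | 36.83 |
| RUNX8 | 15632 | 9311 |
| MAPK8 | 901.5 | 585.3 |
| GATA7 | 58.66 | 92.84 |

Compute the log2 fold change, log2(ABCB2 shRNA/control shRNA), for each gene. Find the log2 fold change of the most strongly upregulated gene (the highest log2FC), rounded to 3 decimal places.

log2(53788/7840) = 2.778  (HIF8)
log2(377688/36275) = 3.380  (SLC4)
log2(36.83/516.9) = -3.811  (ESR2)
log2(9311/15632) = -0.747  (RUNX8)
log2(585.3/901.5) = -0.623  (MAPK8)
log2(92.84/58.66) = 0.662  (GATA7)
SLC4 is most strongly upregulated.

3.380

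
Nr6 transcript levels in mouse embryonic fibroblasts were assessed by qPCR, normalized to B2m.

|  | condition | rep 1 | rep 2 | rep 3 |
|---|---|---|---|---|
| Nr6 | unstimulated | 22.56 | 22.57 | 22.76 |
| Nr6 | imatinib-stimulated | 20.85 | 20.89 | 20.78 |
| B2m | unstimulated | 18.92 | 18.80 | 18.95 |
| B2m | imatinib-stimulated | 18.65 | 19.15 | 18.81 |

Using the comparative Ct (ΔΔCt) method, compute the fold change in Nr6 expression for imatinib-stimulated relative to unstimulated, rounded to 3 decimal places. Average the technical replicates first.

Mean Ct: Nr6 unstimulated 22.630; Nr6 imatinib-stimulated 20.840; B2m unstimulated 18.890; B2m imatinib-stimulated 18.870
ΔCt(unstimulated) = 22.630 − 18.890 = 3.740
ΔCt(imatinib-stimulated) = 20.840 − 18.870 = 1.970
ΔΔCt = 1.970 − 3.740 = -1.770
Fold change = 2^(−(-1.770)) = 2^1.770 = 3.4105

3.411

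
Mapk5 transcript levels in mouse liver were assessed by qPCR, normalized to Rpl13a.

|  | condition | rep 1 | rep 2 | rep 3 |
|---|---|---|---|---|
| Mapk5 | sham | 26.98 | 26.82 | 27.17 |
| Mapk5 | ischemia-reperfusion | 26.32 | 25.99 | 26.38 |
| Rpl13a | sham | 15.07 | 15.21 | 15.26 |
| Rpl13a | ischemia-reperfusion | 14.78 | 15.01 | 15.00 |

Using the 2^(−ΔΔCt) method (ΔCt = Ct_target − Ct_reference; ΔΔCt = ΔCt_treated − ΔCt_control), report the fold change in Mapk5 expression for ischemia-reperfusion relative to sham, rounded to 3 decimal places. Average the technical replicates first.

Mean Ct: Mapk5 sham 26.990; Mapk5 ischemia-reperfusion 26.230; Rpl13a sham 15.180; Rpl13a ischemia-reperfusion 14.930
ΔCt(sham) = 26.990 − 15.180 = 11.810
ΔCt(ischemia-reperfusion) = 26.230 − 14.930 = 11.300
ΔΔCt = 11.300 − 11.810 = -0.510
Fold change = 2^(−(-0.510)) = 2^0.510 = 1.4241

1.424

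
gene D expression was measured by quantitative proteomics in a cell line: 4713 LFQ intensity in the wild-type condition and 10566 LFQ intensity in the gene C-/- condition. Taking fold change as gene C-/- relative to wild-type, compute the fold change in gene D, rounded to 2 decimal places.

Fold change = 10566 / 4713 = 2.242
gene D is upregulated.

2.24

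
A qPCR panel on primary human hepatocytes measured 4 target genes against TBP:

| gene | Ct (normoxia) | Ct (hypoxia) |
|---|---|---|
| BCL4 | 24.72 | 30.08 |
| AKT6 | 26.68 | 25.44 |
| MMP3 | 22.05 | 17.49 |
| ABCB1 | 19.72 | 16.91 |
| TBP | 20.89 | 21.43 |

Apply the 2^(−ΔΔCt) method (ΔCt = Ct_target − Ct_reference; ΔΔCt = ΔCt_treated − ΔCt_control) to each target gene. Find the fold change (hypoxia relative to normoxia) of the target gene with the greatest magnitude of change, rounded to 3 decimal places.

34.297

BCL4: ΔΔCt = (30.08−21.43) − (24.72−20.89) = 8.65 − 3.83 = 4.82; fold change = 2^-4.82 = 0.035
AKT6: ΔΔCt = (25.44−21.43) − (26.68−20.89) = 4.01 − 5.79 = -1.78; fold change = 2^1.78 = 3.434
MMP3: ΔΔCt = (17.49−21.43) − (22.05−20.89) = -3.94 − 1.16 = -5.10; fold change = 2^5.10 = 34.297
ABCB1: ΔΔCt = (16.91−21.43) − (19.72−20.89) = -4.52 − (-1.17) = -3.35; fold change = 2^3.35 = 10.196
MMP3 has the largest |ΔΔCt| = 5.10.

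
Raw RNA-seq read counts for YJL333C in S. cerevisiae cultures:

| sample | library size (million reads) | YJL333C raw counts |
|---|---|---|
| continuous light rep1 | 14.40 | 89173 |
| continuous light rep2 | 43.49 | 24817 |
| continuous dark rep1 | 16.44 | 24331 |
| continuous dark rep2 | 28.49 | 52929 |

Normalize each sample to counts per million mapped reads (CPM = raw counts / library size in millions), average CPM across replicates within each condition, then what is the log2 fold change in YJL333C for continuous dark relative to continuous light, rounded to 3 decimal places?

-1.019

CPM(continuous light rep1) = 89173 / 14.40 = 6192.5694
CPM(continuous light rep2) = 24817 / 43.49 = 570.6369
CPM(continuous dark rep1) = 24331 / 16.44 = 1479.9878
CPM(continuous dark rep2) = 52929 / 28.49 = 1857.8098
mean CPM(continuous light) = 3381.6032; mean CPM(continuous dark) = 1668.8988
Fold change = 1668.8988 / 3381.6032 = 0.49352
log2(0.49352) = -1.0188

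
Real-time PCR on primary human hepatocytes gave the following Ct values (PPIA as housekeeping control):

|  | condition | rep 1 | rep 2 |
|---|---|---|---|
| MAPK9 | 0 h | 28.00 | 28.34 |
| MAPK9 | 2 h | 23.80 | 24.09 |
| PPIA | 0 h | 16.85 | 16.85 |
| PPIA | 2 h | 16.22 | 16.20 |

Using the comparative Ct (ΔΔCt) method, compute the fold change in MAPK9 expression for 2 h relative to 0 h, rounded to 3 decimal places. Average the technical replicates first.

12.000

Mean Ct: MAPK9 0 h 28.170; MAPK9 2 h 23.945; PPIA 0 h 16.850; PPIA 2 h 16.210
ΔCt(0 h) = 28.170 − 16.850 = 11.320
ΔCt(2 h) = 23.945 − 16.210 = 7.735
ΔΔCt = 7.735 − 11.320 = -3.585
Fold change = 2^(−(-3.585)) = 2^3.585 = 12.0003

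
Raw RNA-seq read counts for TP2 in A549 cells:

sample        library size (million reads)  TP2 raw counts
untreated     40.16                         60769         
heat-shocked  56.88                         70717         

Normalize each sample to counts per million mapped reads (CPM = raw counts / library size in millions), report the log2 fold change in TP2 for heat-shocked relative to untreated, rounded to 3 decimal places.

-0.283

CPM(untreated) = 60769 / 40.16 = 1513.1723
CPM(heat-shocked) = 70717 / 56.88 = 1243.2665
Fold change = 1243.2665 / 1513.1723 = 0.82163
log2(0.82163) = -0.2834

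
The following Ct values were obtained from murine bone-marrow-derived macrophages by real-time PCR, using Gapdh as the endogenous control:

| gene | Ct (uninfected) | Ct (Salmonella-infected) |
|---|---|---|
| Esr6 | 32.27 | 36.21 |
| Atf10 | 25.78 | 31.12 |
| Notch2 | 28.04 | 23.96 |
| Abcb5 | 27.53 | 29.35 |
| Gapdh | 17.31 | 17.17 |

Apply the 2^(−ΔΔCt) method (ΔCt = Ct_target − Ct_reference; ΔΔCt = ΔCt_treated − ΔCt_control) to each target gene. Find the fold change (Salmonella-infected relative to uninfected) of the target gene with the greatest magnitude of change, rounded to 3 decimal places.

Esr6: ΔΔCt = (36.21−17.17) − (32.27−17.31) = 19.04 − 14.96 = 4.08; fold change = 2^-4.08 = 0.059
Atf10: ΔΔCt = (31.12−17.17) − (25.78−17.31) = 13.95 − 8.47 = 5.48; fold change = 2^-5.48 = 0.022
Notch2: ΔΔCt = (23.96−17.17) − (28.04−17.31) = 6.79 − 10.73 = -3.94; fold change = 2^3.94 = 15.348
Abcb5: ΔΔCt = (29.35−17.17) − (27.53−17.31) = 12.18 − 10.22 = 1.96; fold change = 2^-1.96 = 0.257
Atf10 has the largest |ΔΔCt| = 5.48.

0.022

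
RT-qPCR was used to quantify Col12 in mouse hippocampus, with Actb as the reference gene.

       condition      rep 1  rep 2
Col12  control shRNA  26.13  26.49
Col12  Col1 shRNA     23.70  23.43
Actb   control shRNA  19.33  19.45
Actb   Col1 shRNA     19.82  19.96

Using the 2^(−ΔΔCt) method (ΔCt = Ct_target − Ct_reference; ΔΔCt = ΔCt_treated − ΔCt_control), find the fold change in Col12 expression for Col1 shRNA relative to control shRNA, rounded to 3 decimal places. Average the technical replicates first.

Mean Ct: Col12 control shRNA 26.310; Col12 Col1 shRNA 23.565; Actb control shRNA 19.390; Actb Col1 shRNA 19.890
ΔCt(control shRNA) = 26.310 − 19.390 = 6.920
ΔCt(Col1 shRNA) = 23.565 − 19.890 = 3.675
ΔΔCt = 3.675 − 6.920 = -3.245
Fold change = 2^(−(-3.245)) = 2^3.245 = 9.4807

9.481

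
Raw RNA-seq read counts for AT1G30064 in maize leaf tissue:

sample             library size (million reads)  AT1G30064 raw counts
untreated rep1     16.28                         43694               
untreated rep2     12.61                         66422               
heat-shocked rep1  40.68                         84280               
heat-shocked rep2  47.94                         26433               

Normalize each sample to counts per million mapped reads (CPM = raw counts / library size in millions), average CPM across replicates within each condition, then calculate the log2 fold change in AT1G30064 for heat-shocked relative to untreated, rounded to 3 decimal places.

-1.600

CPM(untreated rep1) = 43694 / 16.28 = 2683.9066
CPM(untreated rep2) = 66422 / 12.61 = 5267.4068
CPM(heat-shocked rep1) = 84280 / 40.68 = 2071.7797
CPM(heat-shocked rep2) = 26433 / 47.94 = 551.3767
mean CPM(untreated) = 3975.6567; mean CPM(heat-shocked) = 1311.5782
Fold change = 1311.5782 / 3975.6567 = 0.32990
log2(0.32990) = -1.5999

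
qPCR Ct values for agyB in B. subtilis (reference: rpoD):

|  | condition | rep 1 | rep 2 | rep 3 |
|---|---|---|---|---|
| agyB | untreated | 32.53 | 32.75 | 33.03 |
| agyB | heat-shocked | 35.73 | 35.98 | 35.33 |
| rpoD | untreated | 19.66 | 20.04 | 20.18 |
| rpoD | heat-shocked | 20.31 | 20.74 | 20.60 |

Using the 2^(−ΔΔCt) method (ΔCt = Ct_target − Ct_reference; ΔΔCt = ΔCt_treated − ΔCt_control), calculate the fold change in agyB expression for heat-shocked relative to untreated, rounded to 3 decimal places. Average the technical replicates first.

Mean Ct: agyB untreated 32.770; agyB heat-shocked 35.680; rpoD untreated 19.960; rpoD heat-shocked 20.550
ΔCt(untreated) = 32.770 − 19.960 = 12.810
ΔCt(heat-shocked) = 35.680 − 20.550 = 15.130
ΔΔCt = 15.130 − 12.810 = 2.320
Fold change = 2^(−2.320) = 0.2003

0.200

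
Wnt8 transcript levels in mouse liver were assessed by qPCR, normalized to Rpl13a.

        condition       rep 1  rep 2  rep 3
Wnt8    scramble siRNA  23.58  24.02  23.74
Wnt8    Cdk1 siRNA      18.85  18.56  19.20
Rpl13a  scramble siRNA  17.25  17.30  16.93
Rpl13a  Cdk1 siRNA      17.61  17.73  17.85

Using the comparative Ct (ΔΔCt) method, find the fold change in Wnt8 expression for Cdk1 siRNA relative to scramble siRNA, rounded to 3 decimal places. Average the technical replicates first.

44.632

Mean Ct: Wnt8 scramble siRNA 23.780; Wnt8 Cdk1 siRNA 18.870; Rpl13a scramble siRNA 17.160; Rpl13a Cdk1 siRNA 17.730
ΔCt(scramble siRNA) = 23.780 − 17.160 = 6.620
ΔCt(Cdk1 siRNA) = 18.870 − 17.730 = 1.140
ΔΔCt = 1.140 − 6.620 = -5.480
Fold change = 2^(−(-5.480)) = 2^5.480 = 44.6318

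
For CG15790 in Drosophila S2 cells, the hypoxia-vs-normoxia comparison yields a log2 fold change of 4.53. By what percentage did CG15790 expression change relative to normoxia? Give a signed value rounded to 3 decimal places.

Fold change = 2^(4.53) = 23.1029
Percent change = (FC − 1) × 100% = (23.1029 − 1) × 100 = 2210.287%

2210.287%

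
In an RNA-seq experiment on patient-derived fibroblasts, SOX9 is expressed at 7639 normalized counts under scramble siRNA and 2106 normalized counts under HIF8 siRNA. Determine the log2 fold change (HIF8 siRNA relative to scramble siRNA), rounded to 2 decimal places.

Fold change = 2106 / 7639 = 0.2757
log2(0.2757) = -1.859

-1.86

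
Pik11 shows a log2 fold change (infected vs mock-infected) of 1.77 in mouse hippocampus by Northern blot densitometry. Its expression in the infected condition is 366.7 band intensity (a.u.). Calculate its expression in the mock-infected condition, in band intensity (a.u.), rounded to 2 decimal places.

Fold change = 2^(1.77) = 3.4105
mock-infected expression = 366.7 / 3.4105 = 107.52

107.52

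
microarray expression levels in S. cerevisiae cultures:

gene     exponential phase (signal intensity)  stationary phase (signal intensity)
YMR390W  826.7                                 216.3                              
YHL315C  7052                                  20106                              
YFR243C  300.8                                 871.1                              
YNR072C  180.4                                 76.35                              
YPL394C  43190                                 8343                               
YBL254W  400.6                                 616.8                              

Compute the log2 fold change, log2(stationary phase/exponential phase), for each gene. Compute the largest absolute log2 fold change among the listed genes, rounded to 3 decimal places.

2.372

log2(216.3/826.7) = -1.934  (YMR390W)
log2(20106/7052) = 1.512  (YHL315C)
log2(871.1/300.8) = 1.534  (YFR243C)
log2(76.35/180.4) = -1.240  (YNR072C)
log2(8343/43190) = -2.372  (YPL394C)
log2(616.8/400.6) = 0.623  (YBL254W)
The largest magnitude belongs to YPL394C.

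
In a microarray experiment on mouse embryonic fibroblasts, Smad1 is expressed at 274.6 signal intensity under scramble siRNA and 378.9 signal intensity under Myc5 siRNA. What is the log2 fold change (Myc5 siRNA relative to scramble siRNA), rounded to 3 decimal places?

0.464

Fold change = 378.9 / 274.6 = 1.3798
log2(1.3798) = 0.4645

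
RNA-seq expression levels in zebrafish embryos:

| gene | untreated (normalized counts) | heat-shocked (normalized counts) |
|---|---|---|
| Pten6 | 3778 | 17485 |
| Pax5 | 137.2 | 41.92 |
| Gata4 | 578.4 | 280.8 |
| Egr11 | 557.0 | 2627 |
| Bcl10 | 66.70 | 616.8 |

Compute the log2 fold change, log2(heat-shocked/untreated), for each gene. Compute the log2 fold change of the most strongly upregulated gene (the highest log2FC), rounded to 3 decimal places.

3.209

log2(17485/3778) = 2.210  (Pten6)
log2(41.92/137.2) = -1.711  (Pax5)
log2(280.8/578.4) = -1.043  (Gata4)
log2(2627/557.0) = 2.238  (Egr11)
log2(616.8/66.70) = 3.209  (Bcl10)
Bcl10 is most strongly upregulated.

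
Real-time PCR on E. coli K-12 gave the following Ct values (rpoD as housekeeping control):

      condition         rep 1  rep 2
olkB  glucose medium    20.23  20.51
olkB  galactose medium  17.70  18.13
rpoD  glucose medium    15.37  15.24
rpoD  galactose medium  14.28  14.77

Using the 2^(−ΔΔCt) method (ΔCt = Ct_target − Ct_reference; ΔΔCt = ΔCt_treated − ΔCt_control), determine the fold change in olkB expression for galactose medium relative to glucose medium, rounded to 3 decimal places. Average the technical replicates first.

3.193

Mean Ct: olkB glucose medium 20.370; olkB galactose medium 17.915; rpoD glucose medium 15.305; rpoD galactose medium 14.525
ΔCt(glucose medium) = 20.370 − 15.305 = 5.065
ΔCt(galactose medium) = 17.915 − 14.525 = 3.390
ΔΔCt = 3.390 − 5.065 = -1.675
Fold change = 2^(−(-1.675)) = 2^1.675 = 3.1932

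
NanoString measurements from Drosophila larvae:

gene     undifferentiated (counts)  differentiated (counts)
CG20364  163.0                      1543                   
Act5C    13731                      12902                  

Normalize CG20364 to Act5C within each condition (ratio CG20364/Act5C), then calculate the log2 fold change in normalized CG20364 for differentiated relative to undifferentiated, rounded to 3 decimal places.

3.333

CG20364/Act5C (undifferentiated) = 163.0 / 13731 = 0.011871
CG20364/Act5C (differentiated) = 1543 / 12902 = 0.11959
Fold change = 0.11959 / 0.011871 = 10.0745
log2(10.0745) = 3.3326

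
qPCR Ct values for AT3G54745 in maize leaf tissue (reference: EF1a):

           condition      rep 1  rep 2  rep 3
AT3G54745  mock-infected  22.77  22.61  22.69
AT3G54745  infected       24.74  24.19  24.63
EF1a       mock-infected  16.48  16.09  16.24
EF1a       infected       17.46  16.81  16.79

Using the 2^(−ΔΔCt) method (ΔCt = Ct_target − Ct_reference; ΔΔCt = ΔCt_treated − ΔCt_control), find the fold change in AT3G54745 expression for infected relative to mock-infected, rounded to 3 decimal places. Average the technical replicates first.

0.473

Mean Ct: AT3G54745 mock-infected 22.690; AT3G54745 infected 24.520; EF1a mock-infected 16.270; EF1a infected 17.020
ΔCt(mock-infected) = 22.690 − 16.270 = 6.420
ΔCt(infected) = 24.520 − 17.020 = 7.500
ΔΔCt = 7.500 − 6.420 = 1.080
Fold change = 2^(−1.080) = 0.4730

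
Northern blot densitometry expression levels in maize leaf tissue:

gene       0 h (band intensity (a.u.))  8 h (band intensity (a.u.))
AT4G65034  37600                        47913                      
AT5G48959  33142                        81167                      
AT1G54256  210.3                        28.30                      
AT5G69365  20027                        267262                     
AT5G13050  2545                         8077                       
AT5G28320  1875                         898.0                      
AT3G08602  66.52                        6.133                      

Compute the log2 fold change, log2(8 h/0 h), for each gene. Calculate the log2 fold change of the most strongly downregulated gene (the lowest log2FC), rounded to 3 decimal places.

-3.439

log2(47913/37600) = 0.350  (AT4G65034)
log2(81167/33142) = 1.292  (AT5G48959)
log2(28.30/210.3) = -2.894  (AT1G54256)
log2(267262/20027) = 3.738  (AT5G69365)
log2(8077/2545) = 1.666  (AT5G13050)
log2(898.0/1875) = -1.062  (AT5G28320)
log2(6.133/66.52) = -3.439  (AT3G08602)
AT3G08602 is most strongly downregulated.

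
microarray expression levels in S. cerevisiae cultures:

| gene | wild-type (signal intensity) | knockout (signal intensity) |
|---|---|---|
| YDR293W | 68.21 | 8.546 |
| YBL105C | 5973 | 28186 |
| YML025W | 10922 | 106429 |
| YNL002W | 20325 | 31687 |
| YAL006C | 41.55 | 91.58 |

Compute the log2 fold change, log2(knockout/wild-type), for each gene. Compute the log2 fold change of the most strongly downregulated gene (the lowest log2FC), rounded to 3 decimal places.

-2.997

log2(8.546/68.21) = -2.997  (YDR293W)
log2(28186/5973) = 2.238  (YBL105C)
log2(106429/10922) = 3.285  (YML025W)
log2(31687/20325) = 0.641  (YNL002W)
log2(91.58/41.55) = 1.140  (YAL006C)
YDR293W is most strongly downregulated.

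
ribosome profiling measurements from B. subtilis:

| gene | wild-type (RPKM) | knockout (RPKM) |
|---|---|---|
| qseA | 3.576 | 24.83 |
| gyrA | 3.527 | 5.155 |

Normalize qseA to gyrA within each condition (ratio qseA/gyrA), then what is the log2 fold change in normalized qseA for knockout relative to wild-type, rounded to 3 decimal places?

2.248

qseA/gyrA (wild-type) = 3.576 / 3.527 = 1.0139
qseA/gyrA (knockout) = 24.83 / 5.155 = 4.8167
Fold change = 4.8167 / 1.0139 = 4.7507
log2(4.7507) = 2.2481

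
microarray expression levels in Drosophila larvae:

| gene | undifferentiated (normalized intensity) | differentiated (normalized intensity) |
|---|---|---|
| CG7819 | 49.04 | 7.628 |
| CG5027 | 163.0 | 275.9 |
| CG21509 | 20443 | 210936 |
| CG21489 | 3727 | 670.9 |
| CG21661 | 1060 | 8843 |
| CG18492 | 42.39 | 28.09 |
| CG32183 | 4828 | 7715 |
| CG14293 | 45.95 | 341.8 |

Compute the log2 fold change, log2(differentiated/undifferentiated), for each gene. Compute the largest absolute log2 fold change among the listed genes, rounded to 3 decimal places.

log2(7.628/49.04) = -2.685  (CG7819)
log2(275.9/163.0) = 0.759  (CG5027)
log2(210936/20443) = 3.367  (CG21509)
log2(670.9/3727) = -2.474  (CG21489)
log2(8843/1060) = 3.060  (CG21661)
log2(28.09/42.39) = -0.594  (CG18492)
log2(7715/4828) = 0.676  (CG32183)
log2(341.8/45.95) = 2.895  (CG14293)
The largest magnitude belongs to CG21509.

3.367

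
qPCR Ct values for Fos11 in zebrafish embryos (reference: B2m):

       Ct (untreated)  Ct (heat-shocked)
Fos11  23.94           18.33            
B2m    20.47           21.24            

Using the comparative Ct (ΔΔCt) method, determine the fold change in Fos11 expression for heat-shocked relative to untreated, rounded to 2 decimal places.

ΔCt(untreated) = 23.940 − 20.470 = 3.470
ΔCt(heat-shocked) = 18.330 − 21.240 = -2.910
ΔΔCt = -2.910 − 3.470 = -6.380
Fold change = 2^(−(-6.380)) = 2^6.380 = 83.286

83.29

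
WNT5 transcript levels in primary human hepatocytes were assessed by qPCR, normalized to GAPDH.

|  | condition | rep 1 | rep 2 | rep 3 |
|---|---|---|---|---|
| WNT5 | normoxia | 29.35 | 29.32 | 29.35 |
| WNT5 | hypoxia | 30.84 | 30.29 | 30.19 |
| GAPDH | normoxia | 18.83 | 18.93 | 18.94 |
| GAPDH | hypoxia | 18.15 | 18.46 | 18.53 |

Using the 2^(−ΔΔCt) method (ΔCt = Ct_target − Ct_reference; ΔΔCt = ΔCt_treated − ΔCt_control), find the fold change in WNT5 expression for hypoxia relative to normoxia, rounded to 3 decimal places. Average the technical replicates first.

Mean Ct: WNT5 normoxia 29.340; WNT5 hypoxia 30.440; GAPDH normoxia 18.900; GAPDH hypoxia 18.380
ΔCt(normoxia) = 29.340 − 18.900 = 10.440
ΔCt(hypoxia) = 30.440 − 18.380 = 12.060
ΔΔCt = 12.060 − 10.440 = 1.620
Fold change = 2^(−1.620) = 0.3253

0.325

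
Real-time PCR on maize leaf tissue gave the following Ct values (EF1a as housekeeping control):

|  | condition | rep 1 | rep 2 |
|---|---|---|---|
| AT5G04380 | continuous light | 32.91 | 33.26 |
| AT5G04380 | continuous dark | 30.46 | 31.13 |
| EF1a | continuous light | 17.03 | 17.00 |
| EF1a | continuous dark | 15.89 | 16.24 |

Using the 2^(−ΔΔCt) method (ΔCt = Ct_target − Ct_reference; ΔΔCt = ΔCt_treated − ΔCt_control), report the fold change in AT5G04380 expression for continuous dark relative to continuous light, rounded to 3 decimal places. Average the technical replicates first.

2.532

Mean Ct: AT5G04380 continuous light 33.085; AT5G04380 continuous dark 30.795; EF1a continuous light 17.015; EF1a continuous dark 16.065
ΔCt(continuous light) = 33.085 − 17.015 = 16.070
ΔCt(continuous dark) = 30.795 − 16.065 = 14.730
ΔΔCt = 14.730 − 16.070 = -1.340
Fold change = 2^(−(-1.340)) = 2^1.340 = 2.5315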